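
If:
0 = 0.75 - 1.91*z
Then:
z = 0.39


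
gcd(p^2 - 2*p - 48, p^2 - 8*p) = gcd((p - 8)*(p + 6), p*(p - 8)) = p - 8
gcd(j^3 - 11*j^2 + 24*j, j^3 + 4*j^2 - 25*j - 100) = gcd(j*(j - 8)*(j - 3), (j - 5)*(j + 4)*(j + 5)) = 1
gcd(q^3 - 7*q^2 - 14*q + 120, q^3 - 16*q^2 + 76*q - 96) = q - 6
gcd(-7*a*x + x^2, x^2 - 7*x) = x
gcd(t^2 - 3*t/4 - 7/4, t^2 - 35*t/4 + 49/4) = t - 7/4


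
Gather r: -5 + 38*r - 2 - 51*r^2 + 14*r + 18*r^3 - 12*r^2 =18*r^3 - 63*r^2 + 52*r - 7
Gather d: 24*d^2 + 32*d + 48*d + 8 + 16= 24*d^2 + 80*d + 24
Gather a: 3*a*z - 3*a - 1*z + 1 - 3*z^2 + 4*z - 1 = a*(3*z - 3) - 3*z^2 + 3*z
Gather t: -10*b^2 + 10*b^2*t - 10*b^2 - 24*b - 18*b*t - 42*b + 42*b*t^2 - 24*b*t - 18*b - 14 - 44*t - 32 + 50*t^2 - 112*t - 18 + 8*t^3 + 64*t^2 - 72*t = -20*b^2 - 84*b + 8*t^3 + t^2*(42*b + 114) + t*(10*b^2 - 42*b - 228) - 64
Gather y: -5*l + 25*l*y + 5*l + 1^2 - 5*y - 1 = y*(25*l - 5)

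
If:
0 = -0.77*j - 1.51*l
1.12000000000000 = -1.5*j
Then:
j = -0.75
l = 0.38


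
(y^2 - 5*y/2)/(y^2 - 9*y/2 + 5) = y/(y - 2)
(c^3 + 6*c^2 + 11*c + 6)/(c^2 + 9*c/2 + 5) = 2*(c^2 + 4*c + 3)/(2*c + 5)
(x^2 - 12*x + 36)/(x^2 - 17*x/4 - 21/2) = 4*(x - 6)/(4*x + 7)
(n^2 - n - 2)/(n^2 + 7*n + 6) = (n - 2)/(n + 6)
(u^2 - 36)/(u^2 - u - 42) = (u - 6)/(u - 7)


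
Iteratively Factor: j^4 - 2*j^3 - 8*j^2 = (j + 2)*(j^3 - 4*j^2) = j*(j + 2)*(j^2 - 4*j) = j*(j - 4)*(j + 2)*(j)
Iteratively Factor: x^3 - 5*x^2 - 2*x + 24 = (x - 3)*(x^2 - 2*x - 8) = (x - 4)*(x - 3)*(x + 2)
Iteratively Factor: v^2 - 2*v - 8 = (v + 2)*(v - 4)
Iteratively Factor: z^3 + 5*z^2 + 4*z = (z + 4)*(z^2 + z) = z*(z + 4)*(z + 1)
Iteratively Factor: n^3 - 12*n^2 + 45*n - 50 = (n - 2)*(n^2 - 10*n + 25) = (n - 5)*(n - 2)*(n - 5)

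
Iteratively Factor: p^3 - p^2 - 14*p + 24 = (p - 2)*(p^2 + p - 12) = (p - 2)*(p + 4)*(p - 3)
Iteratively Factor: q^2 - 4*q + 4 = (q - 2)*(q - 2)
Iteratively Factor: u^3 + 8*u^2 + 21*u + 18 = (u + 3)*(u^2 + 5*u + 6) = (u + 3)^2*(u + 2)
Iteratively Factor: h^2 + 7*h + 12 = (h + 3)*(h + 4)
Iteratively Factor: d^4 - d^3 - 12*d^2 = (d)*(d^3 - d^2 - 12*d) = d^2*(d^2 - d - 12) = d^2*(d + 3)*(d - 4)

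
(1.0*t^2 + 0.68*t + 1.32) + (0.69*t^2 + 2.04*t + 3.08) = 1.69*t^2 + 2.72*t + 4.4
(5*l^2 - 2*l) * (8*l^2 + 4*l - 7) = 40*l^4 + 4*l^3 - 43*l^2 + 14*l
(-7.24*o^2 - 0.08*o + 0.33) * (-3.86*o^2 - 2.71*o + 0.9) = 27.9464*o^4 + 19.9292*o^3 - 7.573*o^2 - 0.9663*o + 0.297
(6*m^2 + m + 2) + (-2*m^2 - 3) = 4*m^2 + m - 1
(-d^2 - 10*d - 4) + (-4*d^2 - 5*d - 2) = -5*d^2 - 15*d - 6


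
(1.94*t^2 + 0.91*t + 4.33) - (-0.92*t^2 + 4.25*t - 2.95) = 2.86*t^2 - 3.34*t + 7.28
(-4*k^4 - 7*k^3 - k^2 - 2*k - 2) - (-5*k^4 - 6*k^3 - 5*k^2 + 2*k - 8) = k^4 - k^3 + 4*k^2 - 4*k + 6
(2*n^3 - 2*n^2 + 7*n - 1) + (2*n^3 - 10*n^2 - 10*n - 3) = 4*n^3 - 12*n^2 - 3*n - 4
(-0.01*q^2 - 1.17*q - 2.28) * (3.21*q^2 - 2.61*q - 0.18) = -0.0321*q^4 - 3.7296*q^3 - 4.2633*q^2 + 6.1614*q + 0.4104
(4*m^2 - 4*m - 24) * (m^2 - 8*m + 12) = 4*m^4 - 36*m^3 + 56*m^2 + 144*m - 288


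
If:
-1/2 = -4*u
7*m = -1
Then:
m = -1/7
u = 1/8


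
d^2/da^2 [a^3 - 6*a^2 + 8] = 6*a - 12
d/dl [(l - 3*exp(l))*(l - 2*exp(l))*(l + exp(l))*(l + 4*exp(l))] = 4*l^3 - 30*l^2*exp(2*l) + 30*l*exp(3*l) - 30*l*exp(2*l) + 96*exp(4*l) + 10*exp(3*l)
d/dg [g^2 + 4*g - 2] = 2*g + 4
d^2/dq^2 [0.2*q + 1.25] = 0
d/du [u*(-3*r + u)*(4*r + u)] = -12*r^2 + 2*r*u + 3*u^2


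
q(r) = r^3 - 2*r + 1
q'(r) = 3*r^2 - 2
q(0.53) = 0.09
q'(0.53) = -1.16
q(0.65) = -0.03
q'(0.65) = -0.73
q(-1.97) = -2.71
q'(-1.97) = 9.64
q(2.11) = 6.17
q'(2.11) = 11.36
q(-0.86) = 2.08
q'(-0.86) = 0.22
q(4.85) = 105.38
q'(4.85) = 68.57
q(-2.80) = -15.35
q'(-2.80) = 21.52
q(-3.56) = -37.00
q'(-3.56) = 36.02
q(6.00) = 205.00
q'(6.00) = 106.00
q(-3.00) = -20.00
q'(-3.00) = 25.00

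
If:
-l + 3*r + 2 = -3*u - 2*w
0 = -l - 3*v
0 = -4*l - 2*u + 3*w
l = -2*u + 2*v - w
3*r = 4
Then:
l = 144/77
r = 4/3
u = -162/77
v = -48/77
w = 12/11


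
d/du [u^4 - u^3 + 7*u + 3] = 4*u^3 - 3*u^2 + 7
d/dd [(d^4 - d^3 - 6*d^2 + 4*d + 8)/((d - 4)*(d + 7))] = 2*(d^5 + 4*d^4 - 59*d^3 + 31*d^2 + 160*d - 68)/(d^4 + 6*d^3 - 47*d^2 - 168*d + 784)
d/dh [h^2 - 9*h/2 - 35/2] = 2*h - 9/2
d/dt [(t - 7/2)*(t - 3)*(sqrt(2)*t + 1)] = 3*sqrt(2)*t^2 - 13*sqrt(2)*t + 2*t - 13/2 + 21*sqrt(2)/2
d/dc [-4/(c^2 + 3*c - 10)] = 4*(2*c + 3)/(c^2 + 3*c - 10)^2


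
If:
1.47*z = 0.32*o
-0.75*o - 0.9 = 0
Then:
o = -1.20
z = -0.26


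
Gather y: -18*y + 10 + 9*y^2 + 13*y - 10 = 9*y^2 - 5*y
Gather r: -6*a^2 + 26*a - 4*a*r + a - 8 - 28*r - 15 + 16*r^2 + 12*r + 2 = -6*a^2 + 27*a + 16*r^2 + r*(-4*a - 16) - 21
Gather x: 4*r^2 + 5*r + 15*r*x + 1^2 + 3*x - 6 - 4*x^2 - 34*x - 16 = 4*r^2 + 5*r - 4*x^2 + x*(15*r - 31) - 21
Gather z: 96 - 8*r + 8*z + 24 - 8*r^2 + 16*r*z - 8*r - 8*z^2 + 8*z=-8*r^2 - 16*r - 8*z^2 + z*(16*r + 16) + 120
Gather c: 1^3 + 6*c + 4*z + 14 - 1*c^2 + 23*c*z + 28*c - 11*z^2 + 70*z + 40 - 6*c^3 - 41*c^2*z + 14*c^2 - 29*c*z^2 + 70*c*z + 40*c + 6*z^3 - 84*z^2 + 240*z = -6*c^3 + c^2*(13 - 41*z) + c*(-29*z^2 + 93*z + 74) + 6*z^3 - 95*z^2 + 314*z + 55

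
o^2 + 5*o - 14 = (o - 2)*(o + 7)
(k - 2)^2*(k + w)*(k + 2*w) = k^4 + 3*k^3*w - 4*k^3 + 2*k^2*w^2 - 12*k^2*w + 4*k^2 - 8*k*w^2 + 12*k*w + 8*w^2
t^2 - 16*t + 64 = (t - 8)^2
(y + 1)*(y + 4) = y^2 + 5*y + 4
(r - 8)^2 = r^2 - 16*r + 64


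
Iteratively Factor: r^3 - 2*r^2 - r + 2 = (r - 2)*(r^2 - 1) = (r - 2)*(r + 1)*(r - 1)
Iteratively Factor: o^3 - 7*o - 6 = (o + 1)*(o^2 - o - 6) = (o - 3)*(o + 1)*(o + 2)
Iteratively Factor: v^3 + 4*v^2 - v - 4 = (v - 1)*(v^2 + 5*v + 4) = (v - 1)*(v + 4)*(v + 1)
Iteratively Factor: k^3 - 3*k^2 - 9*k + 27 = (k + 3)*(k^2 - 6*k + 9) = (k - 3)*(k + 3)*(k - 3)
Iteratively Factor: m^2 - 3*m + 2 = (m - 1)*(m - 2)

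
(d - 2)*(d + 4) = d^2 + 2*d - 8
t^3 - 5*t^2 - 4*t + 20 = (t - 5)*(t - 2)*(t + 2)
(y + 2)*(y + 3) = y^2 + 5*y + 6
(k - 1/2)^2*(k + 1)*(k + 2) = k^4 + 2*k^3 - 3*k^2/4 - 5*k/4 + 1/2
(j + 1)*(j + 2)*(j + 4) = j^3 + 7*j^2 + 14*j + 8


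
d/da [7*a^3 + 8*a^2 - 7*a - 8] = 21*a^2 + 16*a - 7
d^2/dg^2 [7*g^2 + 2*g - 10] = 14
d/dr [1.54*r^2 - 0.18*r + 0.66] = 3.08*r - 0.18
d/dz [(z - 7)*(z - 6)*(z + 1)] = 3*z^2 - 24*z + 29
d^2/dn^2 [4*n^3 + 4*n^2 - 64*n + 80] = 24*n + 8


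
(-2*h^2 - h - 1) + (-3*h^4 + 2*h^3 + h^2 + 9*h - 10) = -3*h^4 + 2*h^3 - h^2 + 8*h - 11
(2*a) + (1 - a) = a + 1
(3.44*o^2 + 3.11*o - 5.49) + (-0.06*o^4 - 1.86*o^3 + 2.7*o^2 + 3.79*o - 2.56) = -0.06*o^4 - 1.86*o^3 + 6.14*o^2 + 6.9*o - 8.05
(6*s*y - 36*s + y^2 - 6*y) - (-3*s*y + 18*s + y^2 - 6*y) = 9*s*y - 54*s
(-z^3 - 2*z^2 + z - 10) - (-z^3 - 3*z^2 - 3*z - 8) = z^2 + 4*z - 2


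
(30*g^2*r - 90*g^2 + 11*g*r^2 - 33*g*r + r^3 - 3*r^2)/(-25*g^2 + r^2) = (6*g*r - 18*g + r^2 - 3*r)/(-5*g + r)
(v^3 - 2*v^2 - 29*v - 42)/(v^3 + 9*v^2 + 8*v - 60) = (v^3 - 2*v^2 - 29*v - 42)/(v^3 + 9*v^2 + 8*v - 60)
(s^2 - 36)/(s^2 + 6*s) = (s - 6)/s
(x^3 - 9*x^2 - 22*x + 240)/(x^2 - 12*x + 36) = (x^2 - 3*x - 40)/(x - 6)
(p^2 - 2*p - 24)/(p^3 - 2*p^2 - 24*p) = 1/p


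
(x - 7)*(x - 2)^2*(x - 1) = x^4 - 12*x^3 + 43*x^2 - 60*x + 28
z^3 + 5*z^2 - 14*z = z*(z - 2)*(z + 7)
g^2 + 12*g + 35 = (g + 5)*(g + 7)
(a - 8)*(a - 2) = a^2 - 10*a + 16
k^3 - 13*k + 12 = (k - 3)*(k - 1)*(k + 4)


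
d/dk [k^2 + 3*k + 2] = 2*k + 3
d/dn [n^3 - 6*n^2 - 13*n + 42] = 3*n^2 - 12*n - 13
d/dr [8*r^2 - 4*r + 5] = 16*r - 4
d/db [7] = 0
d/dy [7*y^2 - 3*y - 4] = 14*y - 3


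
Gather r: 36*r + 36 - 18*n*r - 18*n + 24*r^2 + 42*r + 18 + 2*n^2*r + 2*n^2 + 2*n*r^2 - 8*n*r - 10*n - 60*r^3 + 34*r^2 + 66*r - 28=2*n^2 - 28*n - 60*r^3 + r^2*(2*n + 58) + r*(2*n^2 - 26*n + 144) + 26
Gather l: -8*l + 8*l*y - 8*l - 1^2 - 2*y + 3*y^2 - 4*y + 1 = l*(8*y - 16) + 3*y^2 - 6*y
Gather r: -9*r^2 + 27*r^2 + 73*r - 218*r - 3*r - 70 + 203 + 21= 18*r^2 - 148*r + 154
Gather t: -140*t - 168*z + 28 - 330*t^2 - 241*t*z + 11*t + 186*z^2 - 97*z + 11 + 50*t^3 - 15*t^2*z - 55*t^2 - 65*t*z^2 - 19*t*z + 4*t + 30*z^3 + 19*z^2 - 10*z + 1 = 50*t^3 + t^2*(-15*z - 385) + t*(-65*z^2 - 260*z - 125) + 30*z^3 + 205*z^2 - 275*z + 40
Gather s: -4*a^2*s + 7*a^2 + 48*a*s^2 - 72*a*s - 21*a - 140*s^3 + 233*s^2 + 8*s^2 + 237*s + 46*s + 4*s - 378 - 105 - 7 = 7*a^2 - 21*a - 140*s^3 + s^2*(48*a + 241) + s*(-4*a^2 - 72*a + 287) - 490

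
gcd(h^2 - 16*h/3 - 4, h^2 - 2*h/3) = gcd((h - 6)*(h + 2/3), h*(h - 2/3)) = 1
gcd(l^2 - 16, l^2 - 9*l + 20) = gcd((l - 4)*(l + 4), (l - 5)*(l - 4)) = l - 4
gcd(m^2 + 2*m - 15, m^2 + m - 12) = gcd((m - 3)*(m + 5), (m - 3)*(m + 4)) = m - 3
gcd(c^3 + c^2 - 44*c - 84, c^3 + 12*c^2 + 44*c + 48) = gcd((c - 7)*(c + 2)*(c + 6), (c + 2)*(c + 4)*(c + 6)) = c^2 + 8*c + 12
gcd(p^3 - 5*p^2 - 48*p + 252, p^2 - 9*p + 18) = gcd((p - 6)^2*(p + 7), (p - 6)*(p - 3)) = p - 6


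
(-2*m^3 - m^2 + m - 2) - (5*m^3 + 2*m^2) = -7*m^3 - 3*m^2 + m - 2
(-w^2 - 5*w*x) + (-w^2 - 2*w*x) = -2*w^2 - 7*w*x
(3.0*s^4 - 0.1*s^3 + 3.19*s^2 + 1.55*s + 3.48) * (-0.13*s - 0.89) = -0.39*s^5 - 2.657*s^4 - 0.3257*s^3 - 3.0406*s^2 - 1.8319*s - 3.0972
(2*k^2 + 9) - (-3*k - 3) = 2*k^2 + 3*k + 12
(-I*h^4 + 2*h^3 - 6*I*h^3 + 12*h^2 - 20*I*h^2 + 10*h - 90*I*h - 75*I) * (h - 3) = -I*h^5 + 2*h^4 - 3*I*h^4 + 6*h^3 - 2*I*h^3 - 26*h^2 - 30*I*h^2 - 30*h + 195*I*h + 225*I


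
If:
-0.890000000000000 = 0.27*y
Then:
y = -3.30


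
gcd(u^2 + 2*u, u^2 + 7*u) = u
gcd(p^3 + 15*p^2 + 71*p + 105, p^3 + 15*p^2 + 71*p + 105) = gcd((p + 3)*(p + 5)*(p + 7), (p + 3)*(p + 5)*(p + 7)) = p^3 + 15*p^2 + 71*p + 105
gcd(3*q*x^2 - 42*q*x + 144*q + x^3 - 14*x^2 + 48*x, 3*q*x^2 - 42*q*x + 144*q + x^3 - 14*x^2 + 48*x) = 3*q*x^2 - 42*q*x + 144*q + x^3 - 14*x^2 + 48*x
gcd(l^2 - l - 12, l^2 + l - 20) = l - 4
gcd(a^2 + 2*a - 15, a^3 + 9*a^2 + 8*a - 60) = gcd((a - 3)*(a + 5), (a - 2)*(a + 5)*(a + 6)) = a + 5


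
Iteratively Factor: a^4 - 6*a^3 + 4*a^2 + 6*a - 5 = (a + 1)*(a^3 - 7*a^2 + 11*a - 5) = (a - 5)*(a + 1)*(a^2 - 2*a + 1) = (a - 5)*(a - 1)*(a + 1)*(a - 1)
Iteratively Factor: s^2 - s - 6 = (s - 3)*(s + 2)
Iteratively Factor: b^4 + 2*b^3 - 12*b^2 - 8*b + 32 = (b + 4)*(b^3 - 2*b^2 - 4*b + 8) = (b + 2)*(b + 4)*(b^2 - 4*b + 4) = (b - 2)*(b + 2)*(b + 4)*(b - 2)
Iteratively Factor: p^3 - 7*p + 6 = (p - 2)*(p^2 + 2*p - 3) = (p - 2)*(p - 1)*(p + 3)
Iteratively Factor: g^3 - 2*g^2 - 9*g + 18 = (g + 3)*(g^2 - 5*g + 6) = (g - 2)*(g + 3)*(g - 3)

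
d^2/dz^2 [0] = 0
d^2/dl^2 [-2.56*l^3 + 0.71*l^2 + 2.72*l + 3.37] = 1.42 - 15.36*l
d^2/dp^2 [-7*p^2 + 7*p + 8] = -14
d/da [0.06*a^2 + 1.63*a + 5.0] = 0.12*a + 1.63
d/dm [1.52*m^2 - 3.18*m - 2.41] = 3.04*m - 3.18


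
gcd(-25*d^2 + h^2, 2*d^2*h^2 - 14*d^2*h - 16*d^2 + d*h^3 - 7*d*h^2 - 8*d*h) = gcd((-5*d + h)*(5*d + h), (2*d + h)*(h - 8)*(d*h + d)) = 1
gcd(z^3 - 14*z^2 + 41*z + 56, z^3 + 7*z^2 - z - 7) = z + 1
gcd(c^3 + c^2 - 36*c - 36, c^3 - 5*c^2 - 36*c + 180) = c^2 - 36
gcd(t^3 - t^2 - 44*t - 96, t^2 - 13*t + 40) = t - 8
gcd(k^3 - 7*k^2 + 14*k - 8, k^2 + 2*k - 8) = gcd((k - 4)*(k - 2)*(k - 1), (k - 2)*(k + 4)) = k - 2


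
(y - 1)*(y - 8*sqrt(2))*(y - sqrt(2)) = y^3 - 9*sqrt(2)*y^2 - y^2 + 9*sqrt(2)*y + 16*y - 16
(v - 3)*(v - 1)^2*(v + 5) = v^4 - 18*v^2 + 32*v - 15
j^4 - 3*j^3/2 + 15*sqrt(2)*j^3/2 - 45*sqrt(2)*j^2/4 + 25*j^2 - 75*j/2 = j*(j - 3/2)*(j + 5*sqrt(2)/2)*(j + 5*sqrt(2))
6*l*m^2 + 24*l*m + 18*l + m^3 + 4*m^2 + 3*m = (6*l + m)*(m + 1)*(m + 3)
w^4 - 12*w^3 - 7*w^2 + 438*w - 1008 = (w - 8)*(w - 7)*(w - 3)*(w + 6)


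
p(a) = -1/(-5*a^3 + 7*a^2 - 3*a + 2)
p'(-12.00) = 0.00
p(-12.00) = 0.00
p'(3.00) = -0.02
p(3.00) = 0.01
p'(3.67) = -0.01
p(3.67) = 0.01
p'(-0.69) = -0.24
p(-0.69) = -0.11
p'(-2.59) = -0.01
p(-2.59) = -0.01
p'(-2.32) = -0.01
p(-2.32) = -0.01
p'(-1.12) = -0.08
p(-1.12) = -0.05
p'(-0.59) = -0.31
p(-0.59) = -0.14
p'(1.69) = -0.43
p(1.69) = 0.14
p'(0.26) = -0.15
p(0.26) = -0.62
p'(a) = -(15*a^2 - 14*a + 3)/(-5*a^3 + 7*a^2 - 3*a + 2)^2 = (-15*a^2 + 14*a - 3)/(5*a^3 - 7*a^2 + 3*a - 2)^2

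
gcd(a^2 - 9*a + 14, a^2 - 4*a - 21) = a - 7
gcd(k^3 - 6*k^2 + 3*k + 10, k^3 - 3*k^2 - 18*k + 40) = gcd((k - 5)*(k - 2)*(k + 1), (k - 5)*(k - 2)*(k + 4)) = k^2 - 7*k + 10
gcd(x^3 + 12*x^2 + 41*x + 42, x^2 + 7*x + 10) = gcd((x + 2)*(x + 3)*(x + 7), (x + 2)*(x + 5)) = x + 2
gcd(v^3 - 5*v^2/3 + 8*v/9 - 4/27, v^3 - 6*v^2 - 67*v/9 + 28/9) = v - 1/3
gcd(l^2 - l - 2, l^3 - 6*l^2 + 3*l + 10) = l^2 - l - 2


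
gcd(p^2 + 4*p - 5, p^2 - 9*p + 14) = 1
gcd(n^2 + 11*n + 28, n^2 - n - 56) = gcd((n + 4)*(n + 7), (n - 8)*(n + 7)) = n + 7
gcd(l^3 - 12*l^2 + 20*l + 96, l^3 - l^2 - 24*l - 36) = l^2 - 4*l - 12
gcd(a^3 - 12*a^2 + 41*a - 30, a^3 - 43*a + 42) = a^2 - 7*a + 6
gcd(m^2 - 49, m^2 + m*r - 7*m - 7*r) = m - 7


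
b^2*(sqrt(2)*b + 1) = sqrt(2)*b^3 + b^2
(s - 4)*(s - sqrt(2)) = s^2 - 4*s - sqrt(2)*s + 4*sqrt(2)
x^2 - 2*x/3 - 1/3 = (x - 1)*(x + 1/3)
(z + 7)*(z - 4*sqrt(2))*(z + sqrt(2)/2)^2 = z^4 - 3*sqrt(2)*z^3 + 7*z^3 - 21*sqrt(2)*z^2 - 15*z^2/2 - 105*z/2 - 2*sqrt(2)*z - 14*sqrt(2)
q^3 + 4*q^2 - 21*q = q*(q - 3)*(q + 7)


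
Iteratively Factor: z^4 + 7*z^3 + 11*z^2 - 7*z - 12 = (z + 3)*(z^3 + 4*z^2 - z - 4) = (z + 1)*(z + 3)*(z^2 + 3*z - 4) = (z + 1)*(z + 3)*(z + 4)*(z - 1)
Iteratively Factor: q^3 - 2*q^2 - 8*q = (q - 4)*(q^2 + 2*q) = (q - 4)*(q + 2)*(q)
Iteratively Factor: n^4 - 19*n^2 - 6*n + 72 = (n - 4)*(n^3 + 4*n^2 - 3*n - 18) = (n - 4)*(n + 3)*(n^2 + n - 6) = (n - 4)*(n - 2)*(n + 3)*(n + 3)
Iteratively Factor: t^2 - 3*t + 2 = (t - 1)*(t - 2)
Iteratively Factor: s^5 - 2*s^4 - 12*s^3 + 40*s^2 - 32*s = (s)*(s^4 - 2*s^3 - 12*s^2 + 40*s - 32) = s*(s - 2)*(s^3 - 12*s + 16) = s*(s - 2)^2*(s^2 + 2*s - 8) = s*(s - 2)^3*(s + 4)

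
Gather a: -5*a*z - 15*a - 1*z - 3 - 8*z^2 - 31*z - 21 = a*(-5*z - 15) - 8*z^2 - 32*z - 24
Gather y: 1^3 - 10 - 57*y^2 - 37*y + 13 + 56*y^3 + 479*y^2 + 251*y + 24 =56*y^3 + 422*y^2 + 214*y + 28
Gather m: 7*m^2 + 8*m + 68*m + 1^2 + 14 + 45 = 7*m^2 + 76*m + 60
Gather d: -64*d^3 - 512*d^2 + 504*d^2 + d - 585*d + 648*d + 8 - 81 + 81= -64*d^3 - 8*d^2 + 64*d + 8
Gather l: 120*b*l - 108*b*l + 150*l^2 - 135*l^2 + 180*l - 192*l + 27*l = 15*l^2 + l*(12*b + 15)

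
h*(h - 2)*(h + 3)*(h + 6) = h^4 + 7*h^3 - 36*h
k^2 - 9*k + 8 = (k - 8)*(k - 1)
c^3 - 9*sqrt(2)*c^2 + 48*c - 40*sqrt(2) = (c - 5*sqrt(2))*(c - 2*sqrt(2))^2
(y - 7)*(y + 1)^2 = y^3 - 5*y^2 - 13*y - 7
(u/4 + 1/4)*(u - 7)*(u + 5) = u^3/4 - u^2/4 - 37*u/4 - 35/4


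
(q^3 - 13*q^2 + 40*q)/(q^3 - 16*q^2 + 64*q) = (q - 5)/(q - 8)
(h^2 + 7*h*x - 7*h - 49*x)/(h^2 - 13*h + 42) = (h + 7*x)/(h - 6)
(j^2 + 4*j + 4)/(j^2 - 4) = (j + 2)/(j - 2)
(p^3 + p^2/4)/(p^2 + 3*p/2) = p*(4*p + 1)/(2*(2*p + 3))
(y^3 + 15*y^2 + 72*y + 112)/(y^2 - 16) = (y^2 + 11*y + 28)/(y - 4)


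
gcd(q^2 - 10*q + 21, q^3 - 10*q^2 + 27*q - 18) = q - 3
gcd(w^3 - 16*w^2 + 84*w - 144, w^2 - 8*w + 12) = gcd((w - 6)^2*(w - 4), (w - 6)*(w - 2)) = w - 6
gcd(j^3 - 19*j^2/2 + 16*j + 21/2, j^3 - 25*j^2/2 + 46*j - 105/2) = j^2 - 10*j + 21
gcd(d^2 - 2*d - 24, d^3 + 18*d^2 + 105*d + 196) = d + 4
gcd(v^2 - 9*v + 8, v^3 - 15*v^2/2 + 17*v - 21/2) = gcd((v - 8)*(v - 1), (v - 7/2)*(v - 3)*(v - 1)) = v - 1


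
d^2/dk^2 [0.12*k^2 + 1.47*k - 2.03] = 0.240000000000000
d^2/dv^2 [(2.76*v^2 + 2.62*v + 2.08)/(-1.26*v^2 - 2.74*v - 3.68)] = (-7.105427357601e-15*v^4 + 10.738224*v^3 + 56.97216*v^2 + 29.804544*v - 33.860608)/(2.000376*v^6 + 13.050072*v^5 + 45.905832*v^4 + 96.799816*v^3 + 134.074176*v^2 + 111.318528*v + 49.836032)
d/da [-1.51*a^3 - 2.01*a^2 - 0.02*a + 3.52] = -4.53*a^2 - 4.02*a - 0.02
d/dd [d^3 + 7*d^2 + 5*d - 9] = 3*d^2 + 14*d + 5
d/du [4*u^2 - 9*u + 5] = 8*u - 9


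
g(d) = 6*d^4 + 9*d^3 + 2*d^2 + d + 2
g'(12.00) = 45409.00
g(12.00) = 140270.00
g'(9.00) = 19720.00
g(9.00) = 46100.00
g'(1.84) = 249.28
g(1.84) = 135.45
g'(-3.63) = -805.72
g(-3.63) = 636.02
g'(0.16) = 2.43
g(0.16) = 2.25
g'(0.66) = 22.30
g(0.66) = 7.26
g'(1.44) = 134.41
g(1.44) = 60.26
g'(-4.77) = -2008.50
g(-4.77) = 2172.12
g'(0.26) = 4.29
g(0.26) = 2.58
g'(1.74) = 216.14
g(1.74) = 112.21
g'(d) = 24*d^3 + 27*d^2 + 4*d + 1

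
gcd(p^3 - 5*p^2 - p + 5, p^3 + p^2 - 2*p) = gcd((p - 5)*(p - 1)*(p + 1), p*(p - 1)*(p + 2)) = p - 1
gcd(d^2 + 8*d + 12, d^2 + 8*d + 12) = d^2 + 8*d + 12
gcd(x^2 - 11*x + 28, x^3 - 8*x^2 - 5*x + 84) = x^2 - 11*x + 28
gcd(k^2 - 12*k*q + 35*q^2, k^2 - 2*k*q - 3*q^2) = 1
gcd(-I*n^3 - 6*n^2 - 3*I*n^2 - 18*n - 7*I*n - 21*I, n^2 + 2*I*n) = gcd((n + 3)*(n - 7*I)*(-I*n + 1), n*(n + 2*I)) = 1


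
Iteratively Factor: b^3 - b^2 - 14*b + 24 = (b - 2)*(b^2 + b - 12) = (b - 3)*(b - 2)*(b + 4)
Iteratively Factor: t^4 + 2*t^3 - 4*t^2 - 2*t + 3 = (t - 1)*(t^3 + 3*t^2 - t - 3) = (t - 1)*(t + 3)*(t^2 - 1) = (t - 1)*(t + 1)*(t + 3)*(t - 1)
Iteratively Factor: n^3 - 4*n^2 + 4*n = (n)*(n^2 - 4*n + 4) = n*(n - 2)*(n - 2)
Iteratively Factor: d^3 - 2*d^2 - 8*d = (d + 2)*(d^2 - 4*d) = d*(d + 2)*(d - 4)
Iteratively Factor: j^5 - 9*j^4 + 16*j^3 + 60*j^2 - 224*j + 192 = (j + 3)*(j^4 - 12*j^3 + 52*j^2 - 96*j + 64) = (j - 4)*(j + 3)*(j^3 - 8*j^2 + 20*j - 16) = (j - 4)^2*(j + 3)*(j^2 - 4*j + 4) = (j - 4)^2*(j - 2)*(j + 3)*(j - 2)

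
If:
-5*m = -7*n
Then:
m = 7*n/5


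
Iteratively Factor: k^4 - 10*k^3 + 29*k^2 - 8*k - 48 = (k - 3)*(k^3 - 7*k^2 + 8*k + 16) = (k - 4)*(k - 3)*(k^2 - 3*k - 4) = (k - 4)*(k - 3)*(k + 1)*(k - 4)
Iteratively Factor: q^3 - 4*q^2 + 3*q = (q)*(q^2 - 4*q + 3) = q*(q - 1)*(q - 3)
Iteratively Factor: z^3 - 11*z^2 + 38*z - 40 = (z - 5)*(z^2 - 6*z + 8) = (z - 5)*(z - 2)*(z - 4)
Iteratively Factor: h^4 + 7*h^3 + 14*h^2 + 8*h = (h + 1)*(h^3 + 6*h^2 + 8*h) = h*(h + 1)*(h^2 + 6*h + 8) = h*(h + 1)*(h + 2)*(h + 4)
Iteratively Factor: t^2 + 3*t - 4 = (t - 1)*(t + 4)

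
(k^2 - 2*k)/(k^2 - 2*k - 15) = k*(2 - k)/(-k^2 + 2*k + 15)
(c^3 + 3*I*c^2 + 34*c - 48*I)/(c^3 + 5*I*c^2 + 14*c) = (c^2 + 5*I*c + 24)/(c*(c + 7*I))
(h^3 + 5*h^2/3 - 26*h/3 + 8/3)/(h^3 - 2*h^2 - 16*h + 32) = (h - 1/3)/(h - 4)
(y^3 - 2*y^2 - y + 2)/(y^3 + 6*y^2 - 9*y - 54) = (y^3 - 2*y^2 - y + 2)/(y^3 + 6*y^2 - 9*y - 54)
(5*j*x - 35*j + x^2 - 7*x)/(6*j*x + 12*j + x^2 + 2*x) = (5*j*x - 35*j + x^2 - 7*x)/(6*j*x + 12*j + x^2 + 2*x)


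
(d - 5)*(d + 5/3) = d^2 - 10*d/3 - 25/3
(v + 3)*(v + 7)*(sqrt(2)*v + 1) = sqrt(2)*v^3 + v^2 + 10*sqrt(2)*v^2 + 10*v + 21*sqrt(2)*v + 21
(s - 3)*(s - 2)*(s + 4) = s^3 - s^2 - 14*s + 24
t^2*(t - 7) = t^3 - 7*t^2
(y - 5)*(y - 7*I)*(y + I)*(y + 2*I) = y^4 - 5*y^3 - 4*I*y^3 + 19*y^2 + 20*I*y^2 - 95*y + 14*I*y - 70*I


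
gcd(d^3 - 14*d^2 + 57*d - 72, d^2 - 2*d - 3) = d - 3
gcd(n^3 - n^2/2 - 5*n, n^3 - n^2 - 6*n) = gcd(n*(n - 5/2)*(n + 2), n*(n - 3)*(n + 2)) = n^2 + 2*n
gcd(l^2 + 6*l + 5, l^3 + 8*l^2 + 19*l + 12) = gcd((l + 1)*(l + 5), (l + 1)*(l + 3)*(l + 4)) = l + 1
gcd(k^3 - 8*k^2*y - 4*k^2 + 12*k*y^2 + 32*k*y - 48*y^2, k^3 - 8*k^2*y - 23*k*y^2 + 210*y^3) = -k + 6*y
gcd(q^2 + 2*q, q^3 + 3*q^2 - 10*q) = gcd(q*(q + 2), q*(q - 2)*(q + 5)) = q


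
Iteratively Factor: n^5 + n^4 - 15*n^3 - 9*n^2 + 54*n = (n - 2)*(n^4 + 3*n^3 - 9*n^2 - 27*n) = (n - 3)*(n - 2)*(n^3 + 6*n^2 + 9*n) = n*(n - 3)*(n - 2)*(n^2 + 6*n + 9) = n*(n - 3)*(n - 2)*(n + 3)*(n + 3)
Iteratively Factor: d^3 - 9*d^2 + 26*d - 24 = (d - 2)*(d^2 - 7*d + 12) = (d - 4)*(d - 2)*(d - 3)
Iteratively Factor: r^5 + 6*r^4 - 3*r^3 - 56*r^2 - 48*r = (r + 4)*(r^4 + 2*r^3 - 11*r^2 - 12*r) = (r - 3)*(r + 4)*(r^3 + 5*r^2 + 4*r) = (r - 3)*(r + 4)^2*(r^2 + r) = (r - 3)*(r + 1)*(r + 4)^2*(r)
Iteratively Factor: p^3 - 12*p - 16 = (p + 2)*(p^2 - 2*p - 8) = (p - 4)*(p + 2)*(p + 2)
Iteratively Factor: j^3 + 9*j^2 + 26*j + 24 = (j + 4)*(j^2 + 5*j + 6) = (j + 2)*(j + 4)*(j + 3)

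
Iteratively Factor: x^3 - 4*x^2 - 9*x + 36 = (x - 3)*(x^2 - x - 12) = (x - 4)*(x - 3)*(x + 3)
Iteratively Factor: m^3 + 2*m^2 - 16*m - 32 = (m - 4)*(m^2 + 6*m + 8) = (m - 4)*(m + 2)*(m + 4)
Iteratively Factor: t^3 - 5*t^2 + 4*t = (t - 1)*(t^2 - 4*t) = (t - 4)*(t - 1)*(t)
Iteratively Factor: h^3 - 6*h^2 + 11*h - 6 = (h - 3)*(h^2 - 3*h + 2) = (h - 3)*(h - 1)*(h - 2)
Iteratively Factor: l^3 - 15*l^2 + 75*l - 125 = (l - 5)*(l^2 - 10*l + 25) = (l - 5)^2*(l - 5)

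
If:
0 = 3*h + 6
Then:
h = -2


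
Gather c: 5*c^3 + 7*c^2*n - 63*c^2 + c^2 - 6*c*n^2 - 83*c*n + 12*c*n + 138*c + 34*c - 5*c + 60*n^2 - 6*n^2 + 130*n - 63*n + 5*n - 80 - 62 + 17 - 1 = 5*c^3 + c^2*(7*n - 62) + c*(-6*n^2 - 71*n + 167) + 54*n^2 + 72*n - 126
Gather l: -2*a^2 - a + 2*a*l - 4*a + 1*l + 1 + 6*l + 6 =-2*a^2 - 5*a + l*(2*a + 7) + 7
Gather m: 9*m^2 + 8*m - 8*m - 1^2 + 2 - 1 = 9*m^2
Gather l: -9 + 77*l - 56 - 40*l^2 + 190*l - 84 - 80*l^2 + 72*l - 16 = -120*l^2 + 339*l - 165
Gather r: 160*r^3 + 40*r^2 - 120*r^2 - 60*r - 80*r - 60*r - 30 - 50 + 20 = 160*r^3 - 80*r^2 - 200*r - 60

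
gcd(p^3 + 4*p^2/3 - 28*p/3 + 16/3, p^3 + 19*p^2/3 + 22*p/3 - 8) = p^2 + 10*p/3 - 8/3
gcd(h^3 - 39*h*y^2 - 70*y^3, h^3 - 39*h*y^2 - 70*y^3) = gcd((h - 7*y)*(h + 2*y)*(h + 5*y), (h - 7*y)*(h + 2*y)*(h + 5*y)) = -h^3 + 39*h*y^2 + 70*y^3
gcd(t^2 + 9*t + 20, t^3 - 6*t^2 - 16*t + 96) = t + 4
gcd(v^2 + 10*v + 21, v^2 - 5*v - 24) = v + 3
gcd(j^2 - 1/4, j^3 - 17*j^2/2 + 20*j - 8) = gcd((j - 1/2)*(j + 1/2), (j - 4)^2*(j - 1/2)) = j - 1/2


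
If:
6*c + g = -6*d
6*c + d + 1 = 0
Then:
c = g/30 - 1/5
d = 1/5 - g/5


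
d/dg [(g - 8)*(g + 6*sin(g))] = g + (g - 8)*(6*cos(g) + 1) + 6*sin(g)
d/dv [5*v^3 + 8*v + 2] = 15*v^2 + 8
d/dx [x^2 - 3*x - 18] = 2*x - 3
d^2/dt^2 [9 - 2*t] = 0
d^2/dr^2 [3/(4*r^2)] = 9/(2*r^4)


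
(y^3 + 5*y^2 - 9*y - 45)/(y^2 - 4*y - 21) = (y^2 + 2*y - 15)/(y - 7)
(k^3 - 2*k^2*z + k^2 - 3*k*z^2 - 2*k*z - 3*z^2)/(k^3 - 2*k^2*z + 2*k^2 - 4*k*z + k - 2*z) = (-k^2 + 2*k*z + 3*z^2)/(-k^2 + 2*k*z - k + 2*z)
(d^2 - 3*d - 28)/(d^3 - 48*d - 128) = (d - 7)/(d^2 - 4*d - 32)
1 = 1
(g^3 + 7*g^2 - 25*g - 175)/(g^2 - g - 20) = (g^2 + 12*g + 35)/(g + 4)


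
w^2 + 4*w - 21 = (w - 3)*(w + 7)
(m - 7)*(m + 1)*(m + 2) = m^3 - 4*m^2 - 19*m - 14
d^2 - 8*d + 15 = (d - 5)*(d - 3)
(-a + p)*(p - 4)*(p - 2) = -a*p^2 + 6*a*p - 8*a + p^3 - 6*p^2 + 8*p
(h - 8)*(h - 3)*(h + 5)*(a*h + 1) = a*h^4 - 6*a*h^3 - 31*a*h^2 + 120*a*h + h^3 - 6*h^2 - 31*h + 120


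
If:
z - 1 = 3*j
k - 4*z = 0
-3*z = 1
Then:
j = -4/9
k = -4/3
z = -1/3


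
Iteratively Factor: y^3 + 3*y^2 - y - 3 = (y - 1)*(y^2 + 4*y + 3) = (y - 1)*(y + 3)*(y + 1)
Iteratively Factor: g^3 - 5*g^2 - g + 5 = (g - 5)*(g^2 - 1) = (g - 5)*(g - 1)*(g + 1)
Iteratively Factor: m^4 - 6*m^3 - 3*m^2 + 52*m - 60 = (m + 3)*(m^3 - 9*m^2 + 24*m - 20) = (m - 5)*(m + 3)*(m^2 - 4*m + 4) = (m - 5)*(m - 2)*(m + 3)*(m - 2)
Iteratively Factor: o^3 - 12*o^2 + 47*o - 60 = (o - 3)*(o^2 - 9*o + 20) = (o - 5)*(o - 3)*(o - 4)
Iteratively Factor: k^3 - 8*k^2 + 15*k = (k - 3)*(k^2 - 5*k) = (k - 5)*(k - 3)*(k)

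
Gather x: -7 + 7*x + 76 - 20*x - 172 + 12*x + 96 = -x - 7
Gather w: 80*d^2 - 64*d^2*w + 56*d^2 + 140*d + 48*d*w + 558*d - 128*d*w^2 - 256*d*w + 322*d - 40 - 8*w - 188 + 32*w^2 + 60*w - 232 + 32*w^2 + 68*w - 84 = 136*d^2 + 1020*d + w^2*(64 - 128*d) + w*(-64*d^2 - 208*d + 120) - 544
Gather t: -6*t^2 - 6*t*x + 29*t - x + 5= -6*t^2 + t*(29 - 6*x) - x + 5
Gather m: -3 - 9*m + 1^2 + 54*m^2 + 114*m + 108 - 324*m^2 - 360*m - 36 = -270*m^2 - 255*m + 70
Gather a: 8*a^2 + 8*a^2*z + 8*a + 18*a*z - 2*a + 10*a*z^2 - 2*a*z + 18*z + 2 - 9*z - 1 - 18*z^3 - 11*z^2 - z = a^2*(8*z + 8) + a*(10*z^2 + 16*z + 6) - 18*z^3 - 11*z^2 + 8*z + 1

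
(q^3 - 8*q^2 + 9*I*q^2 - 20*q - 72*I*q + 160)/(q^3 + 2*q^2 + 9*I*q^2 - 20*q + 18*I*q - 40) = (q - 8)/(q + 2)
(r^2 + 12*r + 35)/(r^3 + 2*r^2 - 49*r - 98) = (r + 5)/(r^2 - 5*r - 14)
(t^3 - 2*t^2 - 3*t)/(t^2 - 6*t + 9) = t*(t + 1)/(t - 3)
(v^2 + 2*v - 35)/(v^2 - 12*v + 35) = (v + 7)/(v - 7)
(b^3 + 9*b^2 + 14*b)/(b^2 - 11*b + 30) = b*(b^2 + 9*b + 14)/(b^2 - 11*b + 30)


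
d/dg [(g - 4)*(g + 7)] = 2*g + 3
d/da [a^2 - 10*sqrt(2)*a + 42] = 2*a - 10*sqrt(2)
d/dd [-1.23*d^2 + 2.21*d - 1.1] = 2.21 - 2.46*d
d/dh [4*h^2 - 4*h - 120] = 8*h - 4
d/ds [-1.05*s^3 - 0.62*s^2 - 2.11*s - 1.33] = -3.15*s^2 - 1.24*s - 2.11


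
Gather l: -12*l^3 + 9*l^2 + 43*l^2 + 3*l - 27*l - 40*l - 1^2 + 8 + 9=-12*l^3 + 52*l^2 - 64*l + 16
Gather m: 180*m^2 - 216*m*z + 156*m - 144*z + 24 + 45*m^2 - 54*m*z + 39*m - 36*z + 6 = 225*m^2 + m*(195 - 270*z) - 180*z + 30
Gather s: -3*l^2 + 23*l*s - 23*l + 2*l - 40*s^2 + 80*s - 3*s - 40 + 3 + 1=-3*l^2 - 21*l - 40*s^2 + s*(23*l + 77) - 36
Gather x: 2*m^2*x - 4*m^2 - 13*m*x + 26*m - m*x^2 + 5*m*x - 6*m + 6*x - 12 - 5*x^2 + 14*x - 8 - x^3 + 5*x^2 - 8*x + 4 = -4*m^2 - m*x^2 + 20*m - x^3 + x*(2*m^2 - 8*m + 12) - 16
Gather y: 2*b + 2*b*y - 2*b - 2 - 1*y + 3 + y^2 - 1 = y^2 + y*(2*b - 1)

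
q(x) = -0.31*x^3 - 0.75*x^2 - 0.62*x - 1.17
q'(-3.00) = -4.49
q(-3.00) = 2.31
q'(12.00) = -152.54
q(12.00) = -652.29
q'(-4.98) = -16.21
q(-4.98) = 21.60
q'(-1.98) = -1.30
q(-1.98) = -0.48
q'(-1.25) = -0.20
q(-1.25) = -0.96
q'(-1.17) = -0.14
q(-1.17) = -0.97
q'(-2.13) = -1.64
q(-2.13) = -0.26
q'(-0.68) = -0.03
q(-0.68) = -1.00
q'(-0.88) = -0.02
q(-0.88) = -0.99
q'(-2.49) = -2.65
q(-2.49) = 0.51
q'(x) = -0.93*x^2 - 1.5*x - 0.62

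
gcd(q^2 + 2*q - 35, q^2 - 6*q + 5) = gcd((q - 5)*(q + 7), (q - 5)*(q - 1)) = q - 5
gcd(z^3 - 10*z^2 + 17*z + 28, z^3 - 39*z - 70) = z - 7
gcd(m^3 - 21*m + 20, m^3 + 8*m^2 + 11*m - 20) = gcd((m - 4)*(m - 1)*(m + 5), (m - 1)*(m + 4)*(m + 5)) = m^2 + 4*m - 5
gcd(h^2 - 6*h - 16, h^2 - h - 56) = h - 8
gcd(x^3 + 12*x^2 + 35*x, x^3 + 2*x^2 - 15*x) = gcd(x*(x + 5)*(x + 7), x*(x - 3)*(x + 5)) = x^2 + 5*x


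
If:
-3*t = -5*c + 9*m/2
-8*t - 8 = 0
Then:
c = 9*m/10 - 3/5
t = -1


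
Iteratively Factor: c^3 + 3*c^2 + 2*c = (c + 1)*(c^2 + 2*c) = c*(c + 1)*(c + 2)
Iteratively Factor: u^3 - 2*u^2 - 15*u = (u - 5)*(u^2 + 3*u) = (u - 5)*(u + 3)*(u)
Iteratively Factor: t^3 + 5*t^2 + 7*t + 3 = (t + 3)*(t^2 + 2*t + 1) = (t + 1)*(t + 3)*(t + 1)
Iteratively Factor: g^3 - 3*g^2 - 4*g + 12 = (g - 2)*(g^2 - g - 6) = (g - 2)*(g + 2)*(g - 3)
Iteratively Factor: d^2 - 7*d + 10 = (d - 5)*(d - 2)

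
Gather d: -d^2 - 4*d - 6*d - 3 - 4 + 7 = -d^2 - 10*d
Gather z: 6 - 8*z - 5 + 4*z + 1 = 2 - 4*z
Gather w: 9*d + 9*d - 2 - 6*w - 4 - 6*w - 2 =18*d - 12*w - 8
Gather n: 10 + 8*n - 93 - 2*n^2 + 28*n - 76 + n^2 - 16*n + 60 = -n^2 + 20*n - 99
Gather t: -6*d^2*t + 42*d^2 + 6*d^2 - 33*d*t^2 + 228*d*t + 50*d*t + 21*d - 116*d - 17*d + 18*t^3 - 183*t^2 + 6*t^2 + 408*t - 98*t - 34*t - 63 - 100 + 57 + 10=48*d^2 - 112*d + 18*t^3 + t^2*(-33*d - 177) + t*(-6*d^2 + 278*d + 276) - 96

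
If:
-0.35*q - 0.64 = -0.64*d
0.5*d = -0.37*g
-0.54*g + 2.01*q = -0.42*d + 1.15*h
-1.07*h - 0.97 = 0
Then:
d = 0.55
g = -0.74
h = -0.91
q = -0.83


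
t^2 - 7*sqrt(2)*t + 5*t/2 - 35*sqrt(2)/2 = (t + 5/2)*(t - 7*sqrt(2))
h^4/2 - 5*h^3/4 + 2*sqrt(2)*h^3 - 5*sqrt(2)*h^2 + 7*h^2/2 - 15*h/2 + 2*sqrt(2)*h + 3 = (h/2 + sqrt(2)/2)*(h - 2)*(h - 1/2)*(h + 3*sqrt(2))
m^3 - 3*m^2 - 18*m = m*(m - 6)*(m + 3)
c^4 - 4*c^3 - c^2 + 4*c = c*(c - 4)*(c - 1)*(c + 1)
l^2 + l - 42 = (l - 6)*(l + 7)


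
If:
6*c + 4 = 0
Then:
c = -2/3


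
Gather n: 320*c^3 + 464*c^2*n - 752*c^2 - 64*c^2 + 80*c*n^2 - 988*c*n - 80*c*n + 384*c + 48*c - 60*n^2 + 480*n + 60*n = 320*c^3 - 816*c^2 + 432*c + n^2*(80*c - 60) + n*(464*c^2 - 1068*c + 540)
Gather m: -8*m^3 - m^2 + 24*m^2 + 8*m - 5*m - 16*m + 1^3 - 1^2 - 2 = -8*m^3 + 23*m^2 - 13*m - 2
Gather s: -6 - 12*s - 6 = -12*s - 12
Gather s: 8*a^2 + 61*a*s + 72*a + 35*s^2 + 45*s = 8*a^2 + 72*a + 35*s^2 + s*(61*a + 45)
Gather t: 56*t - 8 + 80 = 56*t + 72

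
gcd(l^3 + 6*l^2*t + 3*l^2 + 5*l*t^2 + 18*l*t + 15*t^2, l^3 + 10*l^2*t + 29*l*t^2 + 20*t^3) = l^2 + 6*l*t + 5*t^2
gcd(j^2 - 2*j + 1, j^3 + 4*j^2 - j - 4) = j - 1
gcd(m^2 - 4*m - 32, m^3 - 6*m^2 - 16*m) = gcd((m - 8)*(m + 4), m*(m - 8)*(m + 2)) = m - 8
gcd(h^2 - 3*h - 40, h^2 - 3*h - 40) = h^2 - 3*h - 40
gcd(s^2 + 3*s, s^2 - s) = s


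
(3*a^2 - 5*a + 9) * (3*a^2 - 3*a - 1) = 9*a^4 - 24*a^3 + 39*a^2 - 22*a - 9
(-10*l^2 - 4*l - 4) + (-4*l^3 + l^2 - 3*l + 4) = -4*l^3 - 9*l^2 - 7*l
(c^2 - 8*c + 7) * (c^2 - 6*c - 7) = c^4 - 14*c^3 + 48*c^2 + 14*c - 49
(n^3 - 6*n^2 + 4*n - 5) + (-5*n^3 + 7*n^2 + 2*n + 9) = -4*n^3 + n^2 + 6*n + 4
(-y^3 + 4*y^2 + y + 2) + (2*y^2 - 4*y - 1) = -y^3 + 6*y^2 - 3*y + 1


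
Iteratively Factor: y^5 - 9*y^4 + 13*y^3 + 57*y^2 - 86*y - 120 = (y - 4)*(y^4 - 5*y^3 - 7*y^2 + 29*y + 30) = (y - 4)*(y + 1)*(y^3 - 6*y^2 - y + 30) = (y - 5)*(y - 4)*(y + 1)*(y^2 - y - 6) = (y - 5)*(y - 4)*(y + 1)*(y + 2)*(y - 3)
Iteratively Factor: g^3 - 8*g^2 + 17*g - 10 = (g - 2)*(g^2 - 6*g + 5) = (g - 2)*(g - 1)*(g - 5)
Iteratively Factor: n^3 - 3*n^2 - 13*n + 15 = (n - 1)*(n^2 - 2*n - 15) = (n - 5)*(n - 1)*(n + 3)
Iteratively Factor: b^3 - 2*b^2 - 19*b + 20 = (b - 5)*(b^2 + 3*b - 4) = (b - 5)*(b - 1)*(b + 4)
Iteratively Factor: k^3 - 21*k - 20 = (k - 5)*(k^2 + 5*k + 4) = (k - 5)*(k + 4)*(k + 1)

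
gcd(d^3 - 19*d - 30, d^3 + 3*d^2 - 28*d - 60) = d^2 - 3*d - 10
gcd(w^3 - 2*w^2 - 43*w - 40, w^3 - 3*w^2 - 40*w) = w^2 - 3*w - 40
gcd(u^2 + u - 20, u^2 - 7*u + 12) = u - 4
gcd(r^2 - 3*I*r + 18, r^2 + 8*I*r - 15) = r + 3*I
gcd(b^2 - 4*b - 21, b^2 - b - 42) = b - 7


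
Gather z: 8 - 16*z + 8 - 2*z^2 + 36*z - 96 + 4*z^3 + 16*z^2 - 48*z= 4*z^3 + 14*z^2 - 28*z - 80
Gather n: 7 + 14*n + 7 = 14*n + 14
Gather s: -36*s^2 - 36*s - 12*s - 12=-36*s^2 - 48*s - 12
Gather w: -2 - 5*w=-5*w - 2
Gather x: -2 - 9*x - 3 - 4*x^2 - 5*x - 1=-4*x^2 - 14*x - 6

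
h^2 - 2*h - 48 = (h - 8)*(h + 6)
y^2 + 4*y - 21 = (y - 3)*(y + 7)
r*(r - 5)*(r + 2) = r^3 - 3*r^2 - 10*r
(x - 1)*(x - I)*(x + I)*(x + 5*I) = x^4 - x^3 + 5*I*x^3 + x^2 - 5*I*x^2 - x + 5*I*x - 5*I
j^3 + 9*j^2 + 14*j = j*(j + 2)*(j + 7)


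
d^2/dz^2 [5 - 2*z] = 0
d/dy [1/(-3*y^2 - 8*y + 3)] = 2*(3*y + 4)/(3*y^2 + 8*y - 3)^2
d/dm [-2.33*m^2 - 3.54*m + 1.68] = -4.66*m - 3.54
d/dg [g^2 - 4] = 2*g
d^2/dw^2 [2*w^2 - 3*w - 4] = 4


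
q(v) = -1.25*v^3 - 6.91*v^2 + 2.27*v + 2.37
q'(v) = -3.75*v^2 - 13.82*v + 2.27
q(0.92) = -2.36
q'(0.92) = -13.62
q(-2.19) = -22.61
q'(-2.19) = 14.55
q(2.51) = -55.23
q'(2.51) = -56.04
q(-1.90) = -18.31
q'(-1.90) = 14.99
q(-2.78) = -30.49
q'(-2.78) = 11.71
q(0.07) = 2.49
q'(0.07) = 1.28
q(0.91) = -2.23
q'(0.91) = -13.41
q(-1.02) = -5.81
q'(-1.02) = 12.46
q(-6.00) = 9.99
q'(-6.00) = -49.81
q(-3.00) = -32.88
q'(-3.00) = 9.98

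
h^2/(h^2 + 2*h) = h/(h + 2)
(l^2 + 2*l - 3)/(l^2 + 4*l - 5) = (l + 3)/(l + 5)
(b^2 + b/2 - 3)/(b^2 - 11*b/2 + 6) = (b + 2)/(b - 4)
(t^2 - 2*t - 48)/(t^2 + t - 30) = (t - 8)/(t - 5)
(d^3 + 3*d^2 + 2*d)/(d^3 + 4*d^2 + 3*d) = (d + 2)/(d + 3)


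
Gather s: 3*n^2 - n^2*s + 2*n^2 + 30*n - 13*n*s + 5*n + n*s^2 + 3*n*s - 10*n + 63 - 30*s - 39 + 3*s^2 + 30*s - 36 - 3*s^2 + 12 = 5*n^2 + n*s^2 + 25*n + s*(-n^2 - 10*n)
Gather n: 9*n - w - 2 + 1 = 9*n - w - 1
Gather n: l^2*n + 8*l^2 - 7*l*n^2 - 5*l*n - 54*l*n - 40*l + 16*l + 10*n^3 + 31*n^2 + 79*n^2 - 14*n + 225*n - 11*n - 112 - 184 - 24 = 8*l^2 - 24*l + 10*n^3 + n^2*(110 - 7*l) + n*(l^2 - 59*l + 200) - 320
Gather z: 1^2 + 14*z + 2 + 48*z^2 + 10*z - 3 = 48*z^2 + 24*z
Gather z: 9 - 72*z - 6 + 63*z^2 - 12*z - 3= 63*z^2 - 84*z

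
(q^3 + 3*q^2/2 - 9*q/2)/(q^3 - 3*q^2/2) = (q + 3)/q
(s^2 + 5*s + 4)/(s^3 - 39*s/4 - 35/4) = 4*(s + 4)/(4*s^2 - 4*s - 35)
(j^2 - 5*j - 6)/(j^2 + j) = (j - 6)/j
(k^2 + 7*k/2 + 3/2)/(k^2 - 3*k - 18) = (k + 1/2)/(k - 6)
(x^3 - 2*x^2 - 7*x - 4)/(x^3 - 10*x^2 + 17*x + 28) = (x + 1)/(x - 7)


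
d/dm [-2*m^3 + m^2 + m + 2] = -6*m^2 + 2*m + 1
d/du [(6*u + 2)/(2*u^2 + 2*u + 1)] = 2*(-6*u^2 - 4*u + 1)/(4*u^4 + 8*u^3 + 8*u^2 + 4*u + 1)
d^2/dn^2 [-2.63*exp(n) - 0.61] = -2.63*exp(n)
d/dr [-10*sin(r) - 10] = -10*cos(r)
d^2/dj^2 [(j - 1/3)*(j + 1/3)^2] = 6*j + 2/3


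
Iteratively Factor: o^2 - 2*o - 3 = (o + 1)*(o - 3)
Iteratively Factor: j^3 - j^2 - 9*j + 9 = (j - 1)*(j^2 - 9) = (j - 3)*(j - 1)*(j + 3)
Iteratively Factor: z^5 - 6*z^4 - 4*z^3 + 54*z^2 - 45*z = (z)*(z^4 - 6*z^3 - 4*z^2 + 54*z - 45) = z*(z - 1)*(z^3 - 5*z^2 - 9*z + 45) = z*(z - 5)*(z - 1)*(z^2 - 9) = z*(z - 5)*(z - 1)*(z + 3)*(z - 3)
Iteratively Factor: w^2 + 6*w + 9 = (w + 3)*(w + 3)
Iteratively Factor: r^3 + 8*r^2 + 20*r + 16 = (r + 2)*(r^2 + 6*r + 8) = (r + 2)*(r + 4)*(r + 2)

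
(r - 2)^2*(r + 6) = r^3 + 2*r^2 - 20*r + 24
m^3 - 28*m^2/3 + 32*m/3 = m*(m - 8)*(m - 4/3)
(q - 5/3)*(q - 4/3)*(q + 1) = q^3 - 2*q^2 - 7*q/9 + 20/9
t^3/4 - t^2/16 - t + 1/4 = (t/4 + 1/2)*(t - 2)*(t - 1/4)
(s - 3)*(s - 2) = s^2 - 5*s + 6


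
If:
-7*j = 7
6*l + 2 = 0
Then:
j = -1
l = -1/3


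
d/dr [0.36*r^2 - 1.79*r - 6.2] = 0.72*r - 1.79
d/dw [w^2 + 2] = 2*w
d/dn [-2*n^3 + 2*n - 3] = 2 - 6*n^2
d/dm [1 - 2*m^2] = -4*m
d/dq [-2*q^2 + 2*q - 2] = 2 - 4*q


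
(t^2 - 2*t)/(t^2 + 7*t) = (t - 2)/(t + 7)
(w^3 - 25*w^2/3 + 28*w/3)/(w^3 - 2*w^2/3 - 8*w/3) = (-3*w^2 + 25*w - 28)/(-3*w^2 + 2*w + 8)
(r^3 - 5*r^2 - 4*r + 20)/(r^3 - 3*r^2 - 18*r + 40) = (r + 2)/(r + 4)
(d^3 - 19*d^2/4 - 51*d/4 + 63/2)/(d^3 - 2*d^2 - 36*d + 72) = (4*d^2 + 5*d - 21)/(4*(d^2 + 4*d - 12))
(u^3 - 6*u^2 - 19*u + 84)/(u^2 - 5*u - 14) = (u^2 + u - 12)/(u + 2)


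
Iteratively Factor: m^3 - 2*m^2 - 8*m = (m)*(m^2 - 2*m - 8) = m*(m + 2)*(m - 4)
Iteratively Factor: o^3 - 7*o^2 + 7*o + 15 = (o + 1)*(o^2 - 8*o + 15) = (o - 3)*(o + 1)*(o - 5)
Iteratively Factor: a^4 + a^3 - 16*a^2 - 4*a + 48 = (a + 2)*(a^3 - a^2 - 14*a + 24) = (a - 3)*(a + 2)*(a^2 + 2*a - 8) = (a - 3)*(a - 2)*(a + 2)*(a + 4)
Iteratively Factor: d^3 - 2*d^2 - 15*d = (d + 3)*(d^2 - 5*d) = d*(d + 3)*(d - 5)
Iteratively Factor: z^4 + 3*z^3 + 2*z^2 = (z)*(z^3 + 3*z^2 + 2*z) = z^2*(z^2 + 3*z + 2) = z^2*(z + 2)*(z + 1)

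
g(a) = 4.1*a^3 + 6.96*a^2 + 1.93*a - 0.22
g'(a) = 12.3*a^2 + 13.92*a + 1.93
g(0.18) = 0.38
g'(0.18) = 4.83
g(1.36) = 25.59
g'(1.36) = 43.61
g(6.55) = 1463.17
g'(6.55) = 620.81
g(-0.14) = -0.37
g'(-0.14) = 0.22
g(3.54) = 275.72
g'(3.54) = 205.35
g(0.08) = -0.02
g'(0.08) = 3.12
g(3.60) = 288.22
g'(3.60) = 211.45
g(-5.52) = -488.41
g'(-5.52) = 299.88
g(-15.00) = -12300.67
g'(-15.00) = 2560.63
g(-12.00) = -6105.94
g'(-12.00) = 1606.09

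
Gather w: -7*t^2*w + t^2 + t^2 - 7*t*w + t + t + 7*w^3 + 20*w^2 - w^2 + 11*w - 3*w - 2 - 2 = 2*t^2 + 2*t + 7*w^3 + 19*w^2 + w*(-7*t^2 - 7*t + 8) - 4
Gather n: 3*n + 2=3*n + 2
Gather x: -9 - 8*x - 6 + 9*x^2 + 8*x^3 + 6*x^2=8*x^3 + 15*x^2 - 8*x - 15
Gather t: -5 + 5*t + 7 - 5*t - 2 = 0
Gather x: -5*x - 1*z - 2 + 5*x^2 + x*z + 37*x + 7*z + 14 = 5*x^2 + x*(z + 32) + 6*z + 12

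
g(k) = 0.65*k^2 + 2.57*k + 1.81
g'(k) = 1.3*k + 2.57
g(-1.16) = -0.30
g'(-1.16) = 1.06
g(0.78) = 4.21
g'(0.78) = 3.58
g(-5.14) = 5.77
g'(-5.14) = -4.11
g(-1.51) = -0.59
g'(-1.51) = 0.61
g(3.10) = 16.02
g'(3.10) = 6.60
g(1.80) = 8.54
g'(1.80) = 4.91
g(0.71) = 3.96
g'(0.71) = 3.49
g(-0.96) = -0.06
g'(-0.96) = 1.32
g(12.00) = 126.25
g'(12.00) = 18.17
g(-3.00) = -0.05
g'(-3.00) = -1.33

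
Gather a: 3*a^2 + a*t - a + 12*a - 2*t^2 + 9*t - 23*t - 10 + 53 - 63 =3*a^2 + a*(t + 11) - 2*t^2 - 14*t - 20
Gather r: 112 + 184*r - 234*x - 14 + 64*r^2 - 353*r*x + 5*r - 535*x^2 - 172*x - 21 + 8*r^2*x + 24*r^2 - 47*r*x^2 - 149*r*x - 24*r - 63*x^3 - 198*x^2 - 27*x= r^2*(8*x + 88) + r*(-47*x^2 - 502*x + 165) - 63*x^3 - 733*x^2 - 433*x + 77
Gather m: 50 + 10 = 60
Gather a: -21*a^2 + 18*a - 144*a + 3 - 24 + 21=-21*a^2 - 126*a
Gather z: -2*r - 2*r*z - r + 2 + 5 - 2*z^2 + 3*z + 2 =-3*r - 2*z^2 + z*(3 - 2*r) + 9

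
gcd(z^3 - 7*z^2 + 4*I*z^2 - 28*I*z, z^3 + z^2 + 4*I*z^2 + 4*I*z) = z^2 + 4*I*z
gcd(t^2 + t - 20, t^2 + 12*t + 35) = t + 5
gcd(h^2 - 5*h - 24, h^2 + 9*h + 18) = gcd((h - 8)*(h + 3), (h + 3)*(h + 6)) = h + 3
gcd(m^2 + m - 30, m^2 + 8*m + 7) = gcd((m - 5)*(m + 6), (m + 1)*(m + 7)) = 1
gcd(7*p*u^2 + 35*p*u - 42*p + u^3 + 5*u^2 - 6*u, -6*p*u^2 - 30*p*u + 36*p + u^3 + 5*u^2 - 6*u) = u^2 + 5*u - 6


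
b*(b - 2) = b^2 - 2*b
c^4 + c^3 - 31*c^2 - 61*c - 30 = (c - 6)*(c + 1)^2*(c + 5)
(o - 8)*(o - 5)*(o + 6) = o^3 - 7*o^2 - 38*o + 240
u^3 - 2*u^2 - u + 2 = (u - 2)*(u - 1)*(u + 1)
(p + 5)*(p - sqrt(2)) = p^2 - sqrt(2)*p + 5*p - 5*sqrt(2)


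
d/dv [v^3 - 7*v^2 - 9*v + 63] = 3*v^2 - 14*v - 9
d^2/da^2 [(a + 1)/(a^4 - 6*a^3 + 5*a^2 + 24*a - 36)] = 2*(6*a^5 - 2*a^4 - 33*a^3 - 81*a^2 + 148*a + 180)/(a^10 - 12*a^9 + 42*a^8 + 36*a^7 - 519*a^6 + 720*a^5 + 1556*a^4 - 4416*a^3 + 432*a^2 + 6912*a - 5184)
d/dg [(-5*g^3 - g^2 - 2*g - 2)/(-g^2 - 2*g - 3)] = (5*g^4 + 20*g^3 + 45*g^2 + 2*g + 2)/(g^4 + 4*g^3 + 10*g^2 + 12*g + 9)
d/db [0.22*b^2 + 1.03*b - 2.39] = 0.44*b + 1.03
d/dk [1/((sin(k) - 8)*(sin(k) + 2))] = 2*(3 - sin(k))*cos(k)/((sin(k) - 8)^2*(sin(k) + 2)^2)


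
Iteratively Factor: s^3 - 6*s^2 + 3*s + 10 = (s - 2)*(s^2 - 4*s - 5) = (s - 5)*(s - 2)*(s + 1)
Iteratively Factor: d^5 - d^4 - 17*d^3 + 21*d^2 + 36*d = (d - 3)*(d^4 + 2*d^3 - 11*d^2 - 12*d) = (d - 3)^2*(d^3 + 5*d^2 + 4*d) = (d - 3)^2*(d + 4)*(d^2 + d) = d*(d - 3)^2*(d + 4)*(d + 1)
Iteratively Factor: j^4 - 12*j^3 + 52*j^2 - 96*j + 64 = (j - 4)*(j^3 - 8*j^2 + 20*j - 16) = (j - 4)*(j - 2)*(j^2 - 6*j + 8) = (j - 4)^2*(j - 2)*(j - 2)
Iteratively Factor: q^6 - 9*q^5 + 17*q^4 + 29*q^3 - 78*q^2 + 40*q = (q)*(q^5 - 9*q^4 + 17*q^3 + 29*q^2 - 78*q + 40) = q*(q - 1)*(q^4 - 8*q^3 + 9*q^2 + 38*q - 40) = q*(q - 1)^2*(q^3 - 7*q^2 + 2*q + 40) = q*(q - 1)^2*(q + 2)*(q^2 - 9*q + 20) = q*(q - 4)*(q - 1)^2*(q + 2)*(q - 5)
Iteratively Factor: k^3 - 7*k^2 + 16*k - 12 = (k - 2)*(k^2 - 5*k + 6) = (k - 3)*(k - 2)*(k - 2)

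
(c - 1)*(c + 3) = c^2 + 2*c - 3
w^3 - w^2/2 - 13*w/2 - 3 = (w - 3)*(w + 1/2)*(w + 2)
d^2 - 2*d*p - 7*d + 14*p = (d - 7)*(d - 2*p)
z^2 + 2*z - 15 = (z - 3)*(z + 5)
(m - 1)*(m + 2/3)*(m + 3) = m^3 + 8*m^2/3 - 5*m/3 - 2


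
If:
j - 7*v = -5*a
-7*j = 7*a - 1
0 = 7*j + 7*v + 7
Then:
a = 19/7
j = -18/7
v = 11/7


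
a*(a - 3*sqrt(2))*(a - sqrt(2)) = a^3 - 4*sqrt(2)*a^2 + 6*a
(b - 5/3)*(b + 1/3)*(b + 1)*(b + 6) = b^4 + 17*b^3/3 - 35*b^2/9 - 107*b/9 - 10/3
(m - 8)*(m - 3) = m^2 - 11*m + 24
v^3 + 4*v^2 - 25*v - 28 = (v - 4)*(v + 1)*(v + 7)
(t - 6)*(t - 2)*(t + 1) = t^3 - 7*t^2 + 4*t + 12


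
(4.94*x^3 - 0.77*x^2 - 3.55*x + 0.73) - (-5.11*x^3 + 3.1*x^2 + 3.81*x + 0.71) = 10.05*x^3 - 3.87*x^2 - 7.36*x + 0.02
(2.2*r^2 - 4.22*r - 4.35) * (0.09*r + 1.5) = 0.198*r^3 + 2.9202*r^2 - 6.7215*r - 6.525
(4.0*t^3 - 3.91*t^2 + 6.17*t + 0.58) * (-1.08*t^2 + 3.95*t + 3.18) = -4.32*t^5 + 20.0228*t^4 - 9.3881*t^3 + 11.3113*t^2 + 21.9116*t + 1.8444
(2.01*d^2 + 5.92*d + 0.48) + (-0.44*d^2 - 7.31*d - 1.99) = 1.57*d^2 - 1.39*d - 1.51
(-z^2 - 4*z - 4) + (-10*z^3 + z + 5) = -10*z^3 - z^2 - 3*z + 1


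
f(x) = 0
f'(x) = 0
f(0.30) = 0.00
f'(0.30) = 0.00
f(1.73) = 0.00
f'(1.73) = 0.00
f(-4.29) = 0.00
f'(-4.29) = 0.00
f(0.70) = 0.00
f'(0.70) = 0.00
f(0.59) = 0.00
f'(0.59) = 0.00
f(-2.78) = 0.00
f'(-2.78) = 0.00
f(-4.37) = 0.00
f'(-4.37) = 0.00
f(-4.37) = 0.00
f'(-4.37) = 0.00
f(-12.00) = 0.00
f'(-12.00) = 0.00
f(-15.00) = 0.00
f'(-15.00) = 0.00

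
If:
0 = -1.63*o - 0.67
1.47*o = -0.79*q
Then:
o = -0.41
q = 0.76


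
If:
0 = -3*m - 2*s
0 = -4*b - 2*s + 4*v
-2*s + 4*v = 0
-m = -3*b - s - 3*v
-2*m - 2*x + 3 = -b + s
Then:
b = 0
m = 0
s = 0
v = 0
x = 3/2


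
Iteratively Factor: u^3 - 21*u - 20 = (u - 5)*(u^2 + 5*u + 4) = (u - 5)*(u + 4)*(u + 1)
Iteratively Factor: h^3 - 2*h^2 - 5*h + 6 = (h - 1)*(h^2 - h - 6) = (h - 3)*(h - 1)*(h + 2)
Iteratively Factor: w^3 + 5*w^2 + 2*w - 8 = (w - 1)*(w^2 + 6*w + 8) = (w - 1)*(w + 4)*(w + 2)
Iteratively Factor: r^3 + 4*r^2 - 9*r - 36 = (r - 3)*(r^2 + 7*r + 12) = (r - 3)*(r + 4)*(r + 3)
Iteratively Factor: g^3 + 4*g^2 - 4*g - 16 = (g + 4)*(g^2 - 4) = (g + 2)*(g + 4)*(g - 2)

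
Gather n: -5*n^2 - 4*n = -5*n^2 - 4*n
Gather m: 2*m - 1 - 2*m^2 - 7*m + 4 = -2*m^2 - 5*m + 3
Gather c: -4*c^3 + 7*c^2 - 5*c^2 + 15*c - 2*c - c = -4*c^3 + 2*c^2 + 12*c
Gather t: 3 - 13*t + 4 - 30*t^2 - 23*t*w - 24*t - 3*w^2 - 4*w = -30*t^2 + t*(-23*w - 37) - 3*w^2 - 4*w + 7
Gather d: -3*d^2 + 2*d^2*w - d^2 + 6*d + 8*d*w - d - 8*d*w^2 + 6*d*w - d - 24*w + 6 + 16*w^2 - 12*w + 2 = d^2*(2*w - 4) + d*(-8*w^2 + 14*w + 4) + 16*w^2 - 36*w + 8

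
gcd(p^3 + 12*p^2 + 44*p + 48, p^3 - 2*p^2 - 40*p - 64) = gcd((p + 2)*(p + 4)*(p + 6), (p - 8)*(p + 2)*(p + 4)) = p^2 + 6*p + 8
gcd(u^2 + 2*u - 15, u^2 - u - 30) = u + 5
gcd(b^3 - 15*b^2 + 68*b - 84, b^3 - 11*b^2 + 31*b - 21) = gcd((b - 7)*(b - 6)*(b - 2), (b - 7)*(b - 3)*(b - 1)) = b - 7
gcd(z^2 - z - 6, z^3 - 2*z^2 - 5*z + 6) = z^2 - z - 6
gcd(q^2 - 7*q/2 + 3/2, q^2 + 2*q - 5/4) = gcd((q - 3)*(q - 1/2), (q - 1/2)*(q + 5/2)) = q - 1/2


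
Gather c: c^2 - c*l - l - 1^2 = c^2 - c*l - l - 1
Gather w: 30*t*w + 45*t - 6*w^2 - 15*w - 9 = 45*t - 6*w^2 + w*(30*t - 15) - 9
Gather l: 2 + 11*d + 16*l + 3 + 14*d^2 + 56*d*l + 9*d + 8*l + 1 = 14*d^2 + 20*d + l*(56*d + 24) + 6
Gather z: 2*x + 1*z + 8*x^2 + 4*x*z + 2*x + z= 8*x^2 + 4*x + z*(4*x + 2)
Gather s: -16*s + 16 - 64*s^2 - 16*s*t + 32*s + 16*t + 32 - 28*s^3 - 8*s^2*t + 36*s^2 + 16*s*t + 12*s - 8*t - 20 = -28*s^3 + s^2*(-8*t - 28) + 28*s + 8*t + 28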